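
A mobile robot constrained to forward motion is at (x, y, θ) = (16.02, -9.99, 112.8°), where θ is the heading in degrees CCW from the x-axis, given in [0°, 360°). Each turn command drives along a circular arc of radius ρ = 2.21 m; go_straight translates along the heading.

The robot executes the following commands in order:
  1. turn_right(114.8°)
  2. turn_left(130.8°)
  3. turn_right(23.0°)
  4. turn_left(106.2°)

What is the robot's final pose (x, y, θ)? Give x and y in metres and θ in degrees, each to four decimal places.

(16.2321, -1.2760, 212.0000°)

set_pose: (x, y, θ) = (16.0200, -9.9900, 112.8000°), ρ = 2.21
turn_right(114.8°): centre at ρ to the right, rotate −114.8° → (18.1344, -6.9249, -2.0000° ≡ 358.0000°)
turn_left(130.8°): centre at ρ to the left, rotate +130.8° → (19.9339, -3.3315, 488.8000° ≡ 128.8000°)
turn_right(23.0°): centre at ρ to the right, rotate −23.0° → (19.5297, -2.5484, 105.8000°)
turn_left(106.2°): centre at ρ to the left, rotate +106.2° → (16.2321, -1.2760, 212.0000°)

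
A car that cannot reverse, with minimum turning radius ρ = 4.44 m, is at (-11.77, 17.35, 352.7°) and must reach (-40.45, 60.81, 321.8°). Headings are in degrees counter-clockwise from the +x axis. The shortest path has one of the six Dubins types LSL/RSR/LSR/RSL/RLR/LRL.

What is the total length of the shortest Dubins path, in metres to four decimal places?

Let ψ = atan2(Δy, Δx) = atan2(43.46, -28.68) = 123.4215° be the start→goal bearing.
Normalize: d = |goal − start| / ρ = 52.070279/4.44 = 11.727540, α = (θ_start − ψ) mod 360° = 229.2785° = 4.001665 rad, β = (θ_goal − ψ) mod 360° = 198.3785° = 3.462358 rad.
Common terms: sin α = -0.757890, cos α = -0.652383, sin β = -0.315293, cos β = -0.948994, cos(α−β) = 0.858065, d² = 137.535204. Work in radians in the unit-radius frame; every candidate has L = ρ·(t + p + q).
LSL: p² = 2 + d² − 2cos(α−β) + 2d(sin α − sin β) = 127.437934; p = √p² = 11.288841; φ = atan2(cos β − cos α, d + sin α − sin β) = -0.026278 rad; t = (φ − α) mod 2π = 2.255243 rad, q = (β − φ) mod 2π = 3.488636 rad → L = 4.44·(2.255243 + 11.288841 + 3.488636) = 4.44·17.032720 = 75.625275 m
RSR: p² = 2 + d² − 2cos(α−β) + 2d(sin β − sin α) = 148.200215; p = √p² = 12.173751; φ = atan2(cos α − cos β, d − sin α + sin β) = 0.024367 rad; t = (α − φ) mod 2π = 3.977297 rad, q = (φ − β) mod 2π = 2.845195 rad → L = 4.44·(3.977297 + 12.173751 + 2.845195) = 4.44·18.996243 = 84.343319 m
LSR: p² = d² − 2 + 2cos(α−β) + 2d(sin α + sin β) = 112.079754; p = √p² = 10.586773; φ = atan2(−cos α − cos β, d + sin α + sin β) − atan2(−2, p) = 0.335900 rad; t = (φ − α) mod 2π = 2.617421 rad, q = (φ − β) mod 2π = 3.156728 rad → L = 4.44·(2.617421 + 10.586773 + 3.156728) = 4.44·16.360921 = 72.642491 m
RSL: p² = d² − 2 + 2cos(α−β) − 2d(sin α + sin β) = 162.422914; p = √p² = 12.744525; φ = atan2(cos α + cos β, d − sin α − sin β) − atan2(2, p) = -0.280115 rad; t = (α − φ) mod 2π = 4.281779 rad, q = (β − φ) mod 2π = 3.742472 rad → L = 4.44·(4.281779 + 12.744525 + 3.742472) = 4.44·20.768777 = 92.213368 m
RLR: c = (6 − d² + 2cos(α−β) + 2d(sin α − sin β))/8 = -17.525027, |c| > 1 → infeasible
LRL: c = (6 − d² + 2cos(α−β) − 2d(sin α − sin β))/8 = -14.929742, |c| > 1 → infeasible
Shortest: LSR with L = 72.642491 m ≈ 72.6425 m

72.6425 m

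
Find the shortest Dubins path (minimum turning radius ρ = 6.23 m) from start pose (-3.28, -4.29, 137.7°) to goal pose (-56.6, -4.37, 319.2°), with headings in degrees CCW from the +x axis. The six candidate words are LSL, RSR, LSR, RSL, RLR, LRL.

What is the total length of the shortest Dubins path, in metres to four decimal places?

65.7300 m

Let ψ = atan2(Δy, Δx) = atan2(-0.08, -53.32) = -179.9140° be the start→goal bearing.
Normalize: d = |goal − start| / ρ = 53.320060/6.23 = 8.558597, α = (θ_start − ψ) mod 360° = 317.6140° = 5.543411 rad, β = (θ_goal − ψ) mod 360° = 139.1140° = 2.427998 rad.
Common terms: sin α = -0.674121, cos α = 0.738620, sin β = 0.654556, cos β = -0.756014, cos(α−β) = -0.999657, d² = 73.249585. Work in radians in the unit-radius frame; every candidate has L = ρ·(t + p + q).
LSL: p² = 2 + d² − 2cos(α−β) + 2d(sin α − sin β) = 54.505675; p = √p² = 7.382796; φ = atan2(cos β − cos α, d + sin α − sin β) = -0.203857 rad; t = (φ − α) mod 2π = 0.535917 rad, q = (β − φ) mod 2π = 2.631855 rad → L = 6.23·(0.535917 + 7.382796 + 2.631855) = 6.23·10.550568 = 65.730042 m
RSR: p² = 2 + d² − 2cos(α−β) + 2d(sin β − sin α) = 99.992124; p = √p² = 9.999606; φ = atan2(cos α − cos β, d − sin α + sin β) = 0.150032 rad; t = (α − φ) mod 2π = 5.393379 rad, q = (φ − β) mod 2π = 4.005219 rad → L = 6.23·(5.393379 + 9.999606 + 4.005219) = 6.23·19.398204 = 120.850812 m
LSR: p² = d² − 2 + 2cos(α−β) + 2d(sin α + sin β) = 68.915358; p = √p² = 8.301527; φ = atan2(−cos α − cos β, d + sin α + sin β) − atan2(−2, p) = 0.238451 rad; t = (φ − α) mod 2π = 0.978226 rad, q = (φ − β) mod 2π = 4.093639 rad → L = 6.23·(0.978226 + 8.301527 + 4.093639) = 6.23·13.373392 = 83.316231 m
RSL: p² = d² − 2 + 2cos(α−β) − 2d(sin α + sin β) = 69.585182; p = √p² = 8.341773; φ = atan2(cos α + cos β, d − sin α − sin β) − atan2(2, p) = -0.237343 rad; t = (α − φ) mod 2π = 5.780754 rad, q = (β − φ) mod 2π = 2.665341 rad → L = 6.23·(5.780754 + 8.341773 + 2.665341) = 6.23·16.787868 = 104.588417 m
RLR: c = (6 − d² + 2cos(α−β) + 2d(sin α − sin β))/8 = -11.499015, |c| > 1 → infeasible
LRL: c = (6 − d² + 2cos(α−β) − 2d(sin α − sin β))/8 = -5.813209, |c| > 1 → infeasible
Shortest: LSL with L = 65.730042 m ≈ 65.7300 m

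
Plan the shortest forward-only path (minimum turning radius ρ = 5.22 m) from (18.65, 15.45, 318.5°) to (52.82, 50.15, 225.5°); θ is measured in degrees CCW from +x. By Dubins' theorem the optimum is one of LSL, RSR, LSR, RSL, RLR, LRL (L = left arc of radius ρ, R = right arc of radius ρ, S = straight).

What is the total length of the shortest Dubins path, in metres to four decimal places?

68.1643 m

Let ψ = atan2(Δy, Δx) = atan2(34.70, 34.17) = 45.4409° be the start→goal bearing.
Normalize: d = |goal − start| / ρ = 48.699886/5.22 = 9.329480, α = (θ_start − ψ) mod 360° = 273.0591° = 4.765780 rad, β = (θ_goal − ψ) mod 360° = 180.0591° = 3.142624 rad.
Common terms: sin α = -0.998575, cos α = 0.053366, sin β = -0.001031, cos β = -0.999999, cos(α−β) = -0.052336, d² = 87.039199. Work in radians in the unit-radius frame; every candidate has L = ρ·(t + p + q).
LSL: p² = 2 + d² − 2cos(α−β) + 2d(sin α − sin β) = 70.530739; p = √p² = 8.398258; φ = atan2(cos β − cos α, d + sin α − sin β) = -0.125758 rad; t = (φ − α) mod 2π = 1.391647 rad, q = (β − φ) mod 2π = 3.268382 rad → L = 5.22·(1.391647 + 8.398258 + 3.268382) = 5.22·13.058287 = 68.164259 m
RSR: p² = 2 + d² − 2cos(α−β) + 2d(sin β − sin α) = 107.757002; p = √p² = 10.380607; φ = atan2(cos α − cos β, d − sin α + sin β) = 0.101649 rad; t = (α − φ) mod 2π = 4.664131 rad, q = (φ − β) mod 2π = 3.242211 rad → L = 5.22·(4.664131 + 10.380607 + 3.242211) = 5.22·18.286949 = 95.457871 m
LSR: p² = d² − 2 + 2cos(α−β) + 2d(sin α + sin β) = 66.282915; p = √p² = 8.141432; φ = atan2(−cos α − cos β, d + sin α + sin β) − atan2(−2, p) = 0.354045 rad; t = (φ − α) mod 2π = 1.871450 rad, q = (φ − β) mod 2π = 3.494606 rad → L = 5.22·(1.871450 + 8.141432 + 3.494606) = 5.22·13.507488 = 70.509089 m
RSL: p² = d² − 2 + 2cos(α−β) − 2d(sin α + sin β) = 103.586139; p = √p² = 10.177728; φ = atan2(cos α + cos β, d − sin α − sin β) − atan2(2, p) = -0.285427 rad; t = (α − φ) mod 2π = 5.051207 rad, q = (β − φ) mod 2π = 3.428051 rad → L = 5.22·(5.051207 + 10.177728 + 3.428051) = 5.22·18.656986 = 97.389466 m
RLR: c = (6 − d² + 2cos(α−β) + 2d(sin α − sin β))/8 = -12.469625, |c| > 1 → infeasible
LRL: c = (6 − d² + 2cos(α−β) − 2d(sin α − sin β))/8 = -7.816342, |c| > 1 → infeasible
Shortest: LSL with L = 68.164259 m ≈ 68.1643 m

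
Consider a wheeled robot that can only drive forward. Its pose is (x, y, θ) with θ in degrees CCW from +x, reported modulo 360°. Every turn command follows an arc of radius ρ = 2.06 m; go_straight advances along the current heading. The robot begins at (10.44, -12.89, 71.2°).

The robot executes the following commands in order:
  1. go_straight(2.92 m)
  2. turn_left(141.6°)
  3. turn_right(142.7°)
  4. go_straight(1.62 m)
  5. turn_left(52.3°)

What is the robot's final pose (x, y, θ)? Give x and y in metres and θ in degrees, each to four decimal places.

(5.6158, -1.9693, 122.4000°)

set_pose: (x, y, θ) = (10.4400, -12.8900, 71.2000°), ρ = 2.06
go_straight(2.92): x += 2.92·cos θ, y += 2.92·sin θ → (11.3810, -10.1258, 71.2000°)
turn_left(141.6°): centre at ρ to the left, rotate +141.6° → (8.3150, -7.7303, 212.8000°)
turn_right(142.7°): centre at ρ to the right, rotate −142.7° → (5.2621, -5.2976, 70.1000°)
go_straight(1.62): x += 1.62·cos θ, y += 1.62·sin θ → (5.8135, -3.7743, 70.1000°)
turn_left(52.3°): centre at ρ to the left, rotate +52.3° → (5.6158, -1.9693, 122.4000°)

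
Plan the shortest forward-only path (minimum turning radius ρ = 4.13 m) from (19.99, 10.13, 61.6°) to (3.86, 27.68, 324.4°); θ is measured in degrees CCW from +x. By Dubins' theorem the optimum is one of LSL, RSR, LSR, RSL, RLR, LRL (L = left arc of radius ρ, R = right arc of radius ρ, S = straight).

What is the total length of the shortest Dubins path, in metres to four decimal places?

39.4738 m

Let ψ = atan2(Δy, Δx) = atan2(17.55, -16.13) = 132.5858° be the start→goal bearing.
Normalize: d = |goal − start| / ρ = 23.836514/4.13 = 5.771553, α = (θ_start − ψ) mod 360° = 289.0142° = 5.044250 rad, β = (θ_goal − ψ) mod 360° = 191.8142° = 3.347790 rad.
Common terms: sin α = -0.945438, cos α = 0.325803, sin β = -0.204739, cos β = -0.978817, cos(α−β) = -0.125333, d² = 33.310824. Work in radians in the unit-radius frame; every candidate has L = ρ·(t + p + q).
LSL: p² = 2 + d² − 2cos(α−β) + 2d(sin α − sin β) = 27.011534; p = √p² = 5.197262; φ = atan2(cos β − cos α, d + sin α − sin β) = -0.253734 rad; t = (φ − α) mod 2π = 0.985201 rad, q = (β − φ) mod 2π = 3.601525 rad → L = 4.13·(0.985201 + 5.197262 + 3.601525) = 4.13·9.783987 = 40.407868 m
RSR: p² = 2 + d² − 2cos(α−β) + 2d(sin β − sin α) = 44.111448; p = √p² = 6.641645; φ = atan2(cos α − cos β, d − sin α + sin β) = 0.197716 rad; t = (α − φ) mod 2π = 4.846534 rad, q = (φ − β) mod 2π = 3.133111 rad → L = 4.13·(4.846534 + 6.641645 + 3.133111) = 4.13·14.621290 = 60.385929 m
LSR: p² = d² − 2 + 2cos(α−β) + 2d(sin α + sin β) = 17.783542; p = √p² = 4.217054; φ = atan2(−cos α − cos β, d + sin α + sin β) − atan2(−2, p) = 0.583222 rad; t = (φ − α) mod 2π = 1.822157 rad, q = (φ − β) mod 2π = 3.518617 rad → L = 4.13·(1.822157 + 4.217054 + 3.518617) = 4.13·9.557827 = 39.473827 m
RSL: p² = d² − 2 + 2cos(α−β) − 2d(sin α + sin β) = 44.336773; p = √p² = 6.658586; φ = atan2(cos α + cos β, d − sin α − sin β) − atan2(2, p) = -0.385855 rad; t = (α − φ) mod 2π = 5.430105 rad, q = (β − φ) mod 2π = 3.733645 rad → L = 4.13·(5.430105 + 6.658586 + 3.733645) = 4.13·15.822336 = 65.346250 m
RLR: c = (6 − d² + 2cos(α−β) + 2d(sin α − sin β))/8 = -4.513931, |c| > 1 → infeasible
LRL: c = (6 − d² + 2cos(α−β) − 2d(sin α − sin β))/8 = -2.376442, |c| > 1 → infeasible
Shortest: LSR with L = 39.473827 m ≈ 39.4738 m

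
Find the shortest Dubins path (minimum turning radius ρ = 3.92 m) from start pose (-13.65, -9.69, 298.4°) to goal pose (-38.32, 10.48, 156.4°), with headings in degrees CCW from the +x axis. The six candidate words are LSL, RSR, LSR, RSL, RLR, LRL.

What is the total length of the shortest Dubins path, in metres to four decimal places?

42.1924 m

Let ψ = atan2(Δy, Δx) = atan2(20.17, -24.67) = 140.7308° be the start→goal bearing.
Normalize: d = |goal − start| / ρ = 31.865935/3.92 = 8.129065, α = (θ_start − ψ) mod 360° = 157.6692° = 2.751846 rad, β = (θ_goal − ψ) mod 360° = 15.6692° = 0.273479 rad.
Common terms: sin α = 0.379954, cos α = -0.925005, sin β = 0.270082, cos β = 0.962837, cos(α−β) = -0.788011, d² = 66.081698. Work in radians in the unit-radius frame; every candidate has L = ρ·(t + p + q).
LSL: p² = 2 + d² − 2cos(α−β) + 2d(sin α − sin β) = 71.444028; p = √p² = 8.452457; φ = atan2(cos β − cos α, d + sin α − sin β) = 0.225248 rad; t = (φ − α) mod 2π = 3.756588 rad, q = (β − φ) mod 2π = 0.048230 rad → L = 3.92·(3.756588 + 8.452457 + 0.048230) = 3.92·12.257275 = 48.048517 m
RSR: p² = 2 + d² − 2cos(α−β) + 2d(sin β − sin α) = 67.871411; p = √p² = 8.238411; φ = atan2(cos α − cos β, d − sin α + sin β) = -0.231206 rad; t = (α − φ) mod 2π = 2.983052 rad, q = (φ − β) mod 2π = 5.778501 rad → L = 3.92·(2.983052 + 8.238411 + 5.778501) = 3.92·16.999964 = 66.639857 m
LSR: p² = d² − 2 + 2cos(α−β) + 2d(sin α + sin β) = 73.074052; p = √p² = 8.548336; φ = atan2(−cos α − cos β, d + sin α + sin β) − atan2(−2, p) = 0.225520 rad; t = (φ − α) mod 2π = 3.756860 rad, q = (φ − β) mod 2π = 6.235227 rad → L = 3.92·(3.756860 + 8.548336 + 6.235227) = 3.92·18.540423 = 72.678458 m
RSL: p² = d² − 2 + 2cos(α−β) − 2d(sin α + sin β) = 51.937301; p = √p² = 7.206754; φ = atan2(cos α + cos β, d − sin α − sin β) − atan2(2, p) = -0.265647 rad; t = (α − φ) mod 2π = 3.017493 rad, q = (β − φ) mod 2π = 0.539125 rad → L = 3.92·(3.017493 + 7.206754 + 0.539125) = 3.92·10.763372 = 42.192418 m
RLR: c = (6 − d² + 2cos(α−β) + 2d(sin α − sin β))/8 = -7.483926, |c| > 1 → infeasible
LRL: c = (6 − d² + 2cos(α−β) − 2d(sin α − sin β))/8 = -7.930503, |c| > 1 → infeasible
Shortest: RSL with L = 42.192418 m ≈ 42.1924 m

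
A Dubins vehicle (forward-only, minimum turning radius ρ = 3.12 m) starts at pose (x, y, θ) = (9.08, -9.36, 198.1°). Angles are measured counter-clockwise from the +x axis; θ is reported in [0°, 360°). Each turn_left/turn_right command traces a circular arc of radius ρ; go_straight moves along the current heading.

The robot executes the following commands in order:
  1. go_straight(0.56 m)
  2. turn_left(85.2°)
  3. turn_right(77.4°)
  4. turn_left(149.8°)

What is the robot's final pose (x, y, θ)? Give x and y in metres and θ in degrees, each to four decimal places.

(5.9361, -22.6596, 355.7000°)

set_pose: (x, y, θ) = (9.0800, -9.3600, 198.1000°), ρ = 3.12
go_straight(0.56): x += 0.56·cos θ, y += 0.56·sin θ → (8.5477, -9.5340, 198.1000°)
turn_left(85.2°): centre at ρ to the left, rotate +85.2° → (6.4807, -13.2173, 283.3000°)
turn_right(77.4°): centre at ρ to the right, rotate −77.4° → (4.8072, -16.7417, 205.9000°)
turn_left(149.8°): centre at ρ to the left, rotate +149.8° → (5.9361, -22.6596, 355.7000°)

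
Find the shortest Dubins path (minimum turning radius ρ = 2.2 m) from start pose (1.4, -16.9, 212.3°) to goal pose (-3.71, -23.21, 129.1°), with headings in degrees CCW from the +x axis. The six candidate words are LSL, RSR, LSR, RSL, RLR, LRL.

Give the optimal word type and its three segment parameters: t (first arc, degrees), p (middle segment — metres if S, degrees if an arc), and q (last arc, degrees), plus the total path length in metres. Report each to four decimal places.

Let ψ = atan2(Δy, Δx) = atan2(-6.31, -5.11) = -129.0014° be the start→goal bearing.
Normalize: d = |goal − start| / ρ = 8.119618/2.2 = 3.690736, α = (θ_start − ψ) mod 360° = 341.3014° = 5.956834 rad, β = (θ_goal − ψ) mod 360° = 258.1014° = 4.504720 rad.
Common terms: sin α = -0.320589, cos α = 0.947218, sin β = -0.978514, cos β = -0.206180, cos(α−β) = 0.118404, d² = 13.621529. Work in radians in the unit-radius frame; every candidate has L = ρ·(t + p + q).
LSL: p² = 2 + d² − 2cos(α−β) + 2d(sin α − sin β) = 20.241175; p = √p² = 4.499019; φ = atan2(cos β − cos α, d + sin α − sin β) = -0.259261 rad; t = (φ − α) mod 2π = 0.067090 rad, q = (β − φ) mod 2π = 4.763981 rad → L = 2.2·(0.067090 + 4.499019 + 4.763981) = 2.2·9.330091 = 20.526200 m
RSR: p² = 2 + d² − 2cos(α−β) + 2d(sin β − sin α) = 10.528267; p = √p² = 3.244729; φ = atan2(cos α − cos β, d − sin α + sin β) = 0.363415 rad; t = (α − φ) mod 2π = 5.593419 rad, q = (φ − β) mod 2π = 2.141880 rad → L = 2.2·(5.593419 + 3.244729 + 2.141880) = 2.2·10.980028 = 24.156062 m
LSR: p² = d² − 2 + 2cos(α−β) + 2d(sin α + sin β) = 2.269043; p = √p² = 1.506334; φ = atan2(−cos α − cos β, d + sin α + sin β) − atan2(−2, p) = 0.624806 rad; t = (φ − α) mod 2π = 0.951157 rad, q = (φ − β) mod 2π = 2.403271 rad → L = 2.2·(0.951157 + 1.506334 + 2.403271) = 2.2·4.860763 = 10.693678 m
RSL: p² = d² − 2 + 2cos(α−β) − 2d(sin α + sin β) = 21.447631; p = √p² = 4.631159; φ = atan2(cos α + cos β, d − sin α − sin β) − atan2(2, p) = -0.260233 rad; t = (α − φ) mod 2π = 6.217066 rad, q = (β − φ) mod 2π = 4.764952 rad → L = 2.2·(6.217066 + 4.631159 + 4.764952) = 2.2·15.613178 = 34.348991 m
RLR: c = (6 − d² + 2cos(α−β) + 2d(sin α − sin β))/8 = -0.316033; p = 2π − arccos c = 4.390843 rad; φ = atan2(cos α − cos β, d − sin α + sin β) = 0.363415 rad; t = (α − φ + p/2) mod 2π = 1.505655 rad, q = (α − β − t + p) mod 2π = 4.337302 rad → L = 2.2·(1.505655 + 4.390843 + 4.337302) = 2.2·10.233801 = 22.514362 m
LRL: c = (6 − d² + 2cos(α−β) − 2d(sin α − sin β))/8 = -1.530147, |c| > 1 → infeasible
Shortest: LSR with L = 10.693678 m ≈ 10.6937 m
Convert LSR to answer units (arcs ×180/π): t = 0.951157·180/π = 54.4973°, p = ρ·p = 2.2·1.506334 = 3.3139 m, q = 2.403271·180/π = 137.6973°, L = 10.6937 m.

LSR: t = 54.4973°, p = 3.3139 m, q = 137.6973°, L = 10.6937 m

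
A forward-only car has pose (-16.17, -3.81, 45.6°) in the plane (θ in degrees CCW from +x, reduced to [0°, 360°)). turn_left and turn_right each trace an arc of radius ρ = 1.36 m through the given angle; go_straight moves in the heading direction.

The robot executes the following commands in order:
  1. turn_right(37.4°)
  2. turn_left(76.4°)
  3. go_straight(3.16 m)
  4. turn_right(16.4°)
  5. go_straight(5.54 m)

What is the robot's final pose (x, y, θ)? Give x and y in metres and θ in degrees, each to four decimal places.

(-11.7863, 6.4695, 68.2000°)

set_pose: (x, y, θ) = (-16.1700, -3.8100, 45.6000°), ρ = 1.36
turn_right(37.4°): centre at ρ to the right, rotate −37.4° → (-15.3923, -3.4154, 8.2000°)
turn_left(76.4°): centre at ρ to the left, rotate +76.4° → (-14.2323, -2.1973, 84.6000°)
go_straight(3.16): x += 3.16·cos θ, y += 3.16·sin θ → (-13.9349, 0.9486, 84.6000°)
turn_right(16.4°): centre at ρ to the right, rotate −16.4° → (-13.8437, 1.3257, 68.2000°)
go_straight(5.54): x += 5.54·cos θ, y += 5.54·sin θ → (-11.7863, 6.4695, 68.2000°)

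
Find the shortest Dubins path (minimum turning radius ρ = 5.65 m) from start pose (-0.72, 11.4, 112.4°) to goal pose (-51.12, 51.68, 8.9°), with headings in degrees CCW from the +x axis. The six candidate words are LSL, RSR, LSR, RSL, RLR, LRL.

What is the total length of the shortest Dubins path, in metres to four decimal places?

Let ψ = atan2(Δy, Δx) = atan2(40.28, -50.40) = 141.3679° be the start→goal bearing.
Normalize: d = |goal − start| / ρ = 64.518512/5.65 = 11.419206, α = (θ_start − ψ) mod 360° = 331.0321° = 5.777600 rad, β = (θ_goal − ψ) mod 360° = 227.5321° = 3.971184 rad.
Common terms: sin α = -0.484320, cos α = 0.874891, sin β = -0.737655, cos β = -0.675177, cos(α−β) = -0.233445, d² = 130.398258. Work in radians in the unit-radius frame; every candidate has L = ρ·(t + p + q).
LSL: p² = 2 + d² − 2cos(α−β) + 2d(sin α − sin β) = 138.650927; p = √p² = 11.775013; φ = atan2(cos β − cos α, d + sin α − sin β) = -0.132024 rad; t = (φ − α) mod 2π = 0.373562 rad, q = (β − φ) mod 2π = 4.103207 rad → L = 5.65·(0.373562 + 11.775013 + 4.103207) = 5.65·16.251782 = 91.822570 m
RSR: p² = 2 + d² − 2cos(α−β) + 2d(sin β − sin α) = 127.079371; p = √p² = 11.272949; φ = atan2(cos α − cos β, d − sin α + sin β) = 0.137940 rad; t = (α − φ) mod 2π = 5.639659 rad, q = (φ − β) mod 2π = 2.449942 rad → L = 5.65·(5.639659 + 11.272949 + 2.449942) = 5.65·19.362550 = 109.398406 m
LSR: p² = d² − 2 + 2cos(α−β) + 2d(sin α + sin β) = 100.023392; p = √p² = 10.001170; φ = atan2(−cos α − cos β, d + sin α + sin β) − atan2(−2, p) = 0.177791 rad; t = (φ − α) mod 2π = 0.683376 rad, q = (φ − β) mod 2π = 2.489792 rad → L = 5.65·(0.683376 + 10.001170 + 2.489792) = 5.65·13.174338 = 74.435009 m
RSL: p² = d² − 2 + 2cos(α−β) − 2d(sin α + sin β) = 155.839344; p = √p² = 12.483563; φ = atan2(cos α + cos β, d − sin α − sin β) − atan2(2, p) = -0.143063 rad; t = (α − φ) mod 2π = 5.920663 rad, q = (β − φ) mod 2π = 4.114247 rad → L = 5.65·(5.920663 + 12.483563 + 4.114247) = 5.65·22.518473 = 127.229372 m
RLR: c = (6 − d² + 2cos(α−β) + 2d(sin α − sin β))/8 = -14.884921, |c| > 1 → infeasible
LRL: c = (6 − d² + 2cos(α−β) − 2d(sin α − sin β))/8 = -16.331366, |c| > 1 → infeasible
Shortest: LSR with L = 74.435009 m ≈ 74.4350 m

74.4350 m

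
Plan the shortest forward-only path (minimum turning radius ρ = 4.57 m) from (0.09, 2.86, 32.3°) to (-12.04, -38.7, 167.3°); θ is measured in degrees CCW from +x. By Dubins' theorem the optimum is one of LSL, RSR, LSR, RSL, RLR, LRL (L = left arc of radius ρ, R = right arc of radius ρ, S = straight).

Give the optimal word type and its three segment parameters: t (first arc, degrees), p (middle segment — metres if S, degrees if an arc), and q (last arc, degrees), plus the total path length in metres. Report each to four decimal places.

RSR: t = 144.5040°, p = 35.9013 m, q = 80.4960°, L = 53.8476 m

Let ψ = atan2(Δy, Δx) = atan2(-41.56, -12.13) = -106.2708° be the start→goal bearing.
Normalize: d = |goal − start| / ρ = 43.294001/4.57 = 9.473523, α = (θ_start − ψ) mod 360° = 138.5708° = 2.418517 rad, β = (θ_goal − ψ) mod 360° = 273.5708° = 4.774711 rad.
Common terms: sin α = 0.661694, cos α = -0.749774, sin β = -0.998059, cos β = 0.062282, cos(α−β) = -0.707107, d² = 89.747641. Work in radians in the unit-radius frame; every candidate has L = ρ·(t + p + q).
LSL: p² = 2 + d² − 2cos(α−β) + 2d(sin α − sin β) = 124.609267; p = √p² = 11.162852; φ = atan2(cos β − cos α, d + sin α − sin β) = 0.072811 rad; t = (φ − α) mod 2π = 3.937479 rad, q = (β − φ) mod 2π = 4.701900 rad → L = 4.57·(3.937479 + 11.162852 + 4.701900) = 4.57·19.802232 = 90.496200 m
RSR: p² = 2 + d² − 2cos(α−β) + 2d(sin β − sin α) = 61.714442; p = √p² = 7.855854; φ = atan2(cos α − cos β, d − sin α + sin β) = -0.103554 rad; t = (α − φ) mod 2π = 2.522071 rad, q = (φ − β) mod 2π = 1.404920 rad → L = 4.57·(2.522071 + 7.855854 + 1.404920) = 4.57·11.782845 = 53.847601 m
LSR: p² = d² − 2 + 2cos(α−β) + 2d(sin α + sin β) = 79.960314; p = √p² = 8.942053; φ = atan2(−cos α − cos β, d + sin α + sin β) − atan2(−2, p) = 0.295141 rad; t = (φ − α) mod 2π = 4.159809 rad, q = (φ − β) mod 2π = 1.803615 rad → L = 4.57·(4.159809 + 8.942053 + 1.803615) = 4.57·14.905477 = 68.118032 m
RSL: p² = d² − 2 + 2cos(α−β) − 2d(sin α + sin β) = 92.706540; p = √p² = 9.628424; φ = atan2(cos α + cos β, d − sin α − sin β) − atan2(2, p) = -0.274773 rad; t = (α − φ) mod 2π = 2.693290 rad, q = (β − φ) mod 2π = 5.049484 rad → L = 4.57·(2.693290 + 9.628424 + 5.049484) = 4.57·17.371197 = 79.386371 m
RLR: c = (6 − d² + 2cos(α−β) + 2d(sin α − sin β))/8 = -6.714305, |c| > 1 → infeasible
LRL: c = (6 − d² + 2cos(α−β) − 2d(sin α − sin β))/8 = -14.576158, |c| > 1 → infeasible
Shortest: RSR with L = 53.847601 m ≈ 53.8476 m
Convert RSR to answer units (arcs ×180/π): t = 2.522071·180/π = 144.5040°, p = ρ·p = 4.57·7.855854 = 35.9013 m, q = 1.404920·180/π = 80.4960°, L = 53.8476 m.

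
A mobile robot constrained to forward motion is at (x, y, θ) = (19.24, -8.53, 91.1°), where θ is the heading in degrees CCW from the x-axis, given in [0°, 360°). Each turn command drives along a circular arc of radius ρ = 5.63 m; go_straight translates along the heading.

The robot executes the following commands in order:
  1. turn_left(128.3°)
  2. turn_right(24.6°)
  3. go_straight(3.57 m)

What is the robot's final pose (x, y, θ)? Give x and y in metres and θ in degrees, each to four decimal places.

(4.4506, -6.2923, 194.8000°)

set_pose: (x, y, θ) = (19.2400, -8.5300, 91.1000°), ρ = 5.63
turn_left(128.3°): centre at ρ to the left, rotate +128.3° → (10.0375, -4.2876, 219.4000°)
turn_right(24.6°): centre at ρ to the right, rotate −24.6° → (7.9021, -5.3803, 194.8000°)
go_straight(3.57): x += 3.57·cos θ, y += 3.57·sin θ → (4.4506, -6.2923, 194.8000°)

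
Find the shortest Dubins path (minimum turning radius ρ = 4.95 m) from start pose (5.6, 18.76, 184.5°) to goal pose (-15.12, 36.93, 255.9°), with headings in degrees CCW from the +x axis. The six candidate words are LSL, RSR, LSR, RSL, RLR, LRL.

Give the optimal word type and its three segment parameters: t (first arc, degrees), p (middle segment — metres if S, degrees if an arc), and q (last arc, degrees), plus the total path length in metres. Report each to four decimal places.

RSL: t = 72.5216°, p = 16.9676 m, q = 143.9216°, L = 35.6670 m

Let ψ = atan2(Δy, Δx) = atan2(18.17, -20.72) = 138.7515° be the start→goal bearing.
Normalize: d = |goal − start| / ρ = 27.558434/4.95 = 5.567360, α = (θ_start − ψ) mod 360° = 45.7485° = 0.798462 rad, β = (θ_goal − ψ) mod 360° = 117.1485° = 2.044627 rad.
Common terms: sin α = 0.716284, cos α = 0.697809, sin β = 0.889827, cos β = -0.456298, cos(α−β) = 0.318959, d² = 30.995502. Work in radians in the unit-radius frame; every candidate has L = ρ·(t + p + q).
LSL: p² = 2 + d² − 2cos(α−β) + 2d(sin α − sin β) = 30.425231; p = √p² = 5.515907; φ = atan2(cos β − cos α, d + sin α − sin β) = -0.210790 rad; t = (φ − α) mod 2π = 5.273933 rad, q = (β − φ) mod 2π = 2.255417 rad → L = 4.95·(5.273933 + 5.515907 + 2.255417) = 4.95·13.045258 = 64.574025 m
RSR: p² = 2 + d² − 2cos(α−β) + 2d(sin β − sin α) = 34.289936; p = √p² = 5.855761; φ = atan2(cos α − cos β, d − sin α + sin β) = 0.198388 rad; t = (α − φ) mod 2π = 0.600074 rad, q = (φ − β) mod 2π = 4.436946 rad → L = 4.95·(0.600074 + 5.855761 + 4.436946) = 4.95·10.892781 = 53.919267 m
LSR: p² = d² − 2 + 2cos(α−β) + 2d(sin α + sin β) = 47.517014; p = √p² = 6.893259; φ = atan2(−cos α − cos β, d + sin α + sin β) − atan2(−2, p) = 0.248731 rad; t = (φ − α) mod 2π = 5.733454 rad, q = (φ − β) mod 2π = 4.487289 rad → L = 4.95·(5.733454 + 6.893259 + 4.487289) = 4.95·17.114001 = 84.714306 m
RSL: p² = d² − 2 + 2cos(α−β) − 2d(sin α + sin β) = 11.749828; p = √p² = 3.427802; φ = atan2(cos α + cos β, d − sin α − sin β) − atan2(2, p) = -0.467279 rad; t = (α − φ) mod 2π = 1.265741 rad, q = (β − φ) mod 2π = 2.511906 rad → L = 4.95·(1.265741 + 3.427802 + 2.511906) = 4.95·7.205450 = 35.666977 m
RLR: c = (6 − d² + 2cos(α−β) + 2d(sin α − sin β))/8 = -3.286242, |c| > 1 → infeasible
LRL: c = (6 − d² + 2cos(α−β) − 2d(sin α − sin β))/8 = -2.803154, |c| > 1 → infeasible
Shortest: RSL with L = 35.666977 m ≈ 35.6670 m
Convert RSL to answer units (arcs ×180/π): t = 1.265741·180/π = 72.5216°, p = ρ·p = 4.95·3.427802 = 16.9676 m, q = 2.511906·180/π = 143.9216°, L = 35.6670 m.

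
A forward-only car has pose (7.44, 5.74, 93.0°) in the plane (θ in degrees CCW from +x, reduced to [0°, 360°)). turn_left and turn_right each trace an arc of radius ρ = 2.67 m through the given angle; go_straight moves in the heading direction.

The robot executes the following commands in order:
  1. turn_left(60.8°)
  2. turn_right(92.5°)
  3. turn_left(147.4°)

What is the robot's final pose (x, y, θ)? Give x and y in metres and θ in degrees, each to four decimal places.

(1.1651, 15.2980, 208.7000°)

set_pose: (x, y, θ) = (7.4400, 5.7400, 93.0000°), ρ = 2.67
turn_left(60.8°): centre at ρ to the left, rotate +60.8° → (5.9525, 7.9959, 153.8000°)
turn_right(92.5°): centre at ρ to the right, rotate −92.5° → (4.7893, 11.6738, 61.3000°)
turn_left(147.4°): centre at ρ to the left, rotate +147.4° → (1.1651, 15.2980, 208.7000°)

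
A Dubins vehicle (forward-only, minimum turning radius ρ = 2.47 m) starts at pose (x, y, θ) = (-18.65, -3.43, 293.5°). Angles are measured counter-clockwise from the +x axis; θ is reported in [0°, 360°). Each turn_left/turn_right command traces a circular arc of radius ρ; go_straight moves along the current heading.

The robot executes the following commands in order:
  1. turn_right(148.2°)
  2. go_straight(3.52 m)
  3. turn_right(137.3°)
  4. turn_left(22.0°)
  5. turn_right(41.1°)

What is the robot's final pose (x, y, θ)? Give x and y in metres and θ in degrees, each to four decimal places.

(-21.5511, 0.6265, 348.9000°)

set_pose: (x, y, θ) = (-18.6500, -3.4300, 293.5000°), ρ = 2.47
turn_right(148.2°): centre at ρ to the right, rotate −148.2° → (-22.3213, -6.4456, 145.3000°)
go_straight(3.52): x += 3.52·cos θ, y += 3.52·sin θ → (-25.2152, -4.4417, 145.3000°)
turn_right(137.3°): centre at ρ to the right, rotate −137.3° → (-24.1528, 0.0349, 8.0000°)
turn_left(22.0°): centre at ρ to the left, rotate +22.0° → (-23.2616, 0.3418, 30.0000°)
turn_right(41.1°): centre at ρ to the right, rotate −41.1° → (-21.5511, 0.6265, -11.1000° ≡ 348.9000°)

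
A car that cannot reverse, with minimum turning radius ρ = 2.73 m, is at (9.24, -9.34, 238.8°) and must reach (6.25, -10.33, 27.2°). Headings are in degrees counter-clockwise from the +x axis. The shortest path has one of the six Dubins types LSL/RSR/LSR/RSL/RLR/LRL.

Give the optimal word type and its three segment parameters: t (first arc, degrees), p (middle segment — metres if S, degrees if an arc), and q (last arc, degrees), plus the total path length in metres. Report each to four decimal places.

Let ψ = atan2(Δy, Δx) = atan2(-0.99, -2.99) = -161.6801° be the start→goal bearing.
Normalize: d = |goal − start| / ρ = 3.149635/2.73 = 1.153712, α = (θ_start − ψ) mod 360° = 40.4801° = 0.706511 rad, β = (θ_goal − ψ) mod 360° = 188.8801° = 3.296580 rad.
Common terms: sin α = 0.649184, cos α = 0.760631, sin β = -0.154367, cos β = -0.988014, cos(α−β) = -0.851727, d² = 1.331052. Work in radians in the unit-radius frame; every candidate has L = ρ·(t + p + q).
LSL: p² = 2 + d² − 2cos(α−β) + 2d(sin α − sin β) = 6.888640; p = √p² = 2.624622; φ = atan2(cos β − cos α, d + sin α − sin β) = -0.729164 rad; t = (φ − α) mod 2π = 4.847510 rad, q = (β − φ) mod 2π = 4.025744 rad → L = 2.73·(4.847510 + 2.624622 + 4.025744) = 2.73·11.497876 = 31.389201 m
RSR: p² = 2 + d² − 2cos(α−β) + 2d(sin β − sin α) = 3.180372; p = √p² = 1.783360; φ = atan2(cos α − cos β, d − sin α + sin β) = 1.373163 rad; t = (α − φ) mod 2π = 5.616533 rad, q = (φ − β) mod 2π = 4.359769 rad → L = 2.73·(5.616533 + 1.783360 + 4.359769) = 2.73·11.759662 = 32.103877 m
LSR: p² = d² − 2 + 2cos(α−β) + 2d(sin α + sin β) = -1.230649 < 0 → infeasible
RSL: p² = d² − 2 + 2cos(α−β) − 2d(sin α + sin β) = -3.514154 < 0 → infeasible
RLR: c = (6 − d² + 2cos(α−β) + 2d(sin α − sin β))/8 = 0.602453; p = 2π − arccos c = 5.358960 rad; φ = atan2(cos α − cos β, d − sin α + sin β) = 1.373163 rad; t = (α − φ + p/2) mod 2π = 2.012828 rad, q = (α − β − t + p) mod 2π = 0.756064 rad → L = 2.73·(2.012828 + 5.358960 + 0.756064) = 2.73·8.127852 = 22.189037 m
LRL: c = (6 − d² + 2cos(α−β) − 2d(sin α − sin β))/8 = 0.138920; p = 2π − arccos c = 4.851760 rad; φ = atan2(cos β − cos α, d + sin α − sin β) = -0.729164 rad; t = (φ − α + p/2) mod 2π = 0.990205 rad, q = (β − α − t + p) mod 2π = 0.168438 rad → L = 2.73·(0.990205 + 4.851760 + 0.168438) = 2.73·6.010403 = 16.408399 m
Shortest: LRL with L = 16.408399 m ≈ 16.4084 m
Convert LRL to answer units (arcs ×180/π): t = 0.990205·180/π = 56.7346°, p = 4.851760·180/π = 277.9854°, q = 0.168438·180/π = 9.6508°, L = 16.4084 m.

LRL: t = 56.7346°, p = 277.9854°, q = 9.6508°, L = 16.4084 m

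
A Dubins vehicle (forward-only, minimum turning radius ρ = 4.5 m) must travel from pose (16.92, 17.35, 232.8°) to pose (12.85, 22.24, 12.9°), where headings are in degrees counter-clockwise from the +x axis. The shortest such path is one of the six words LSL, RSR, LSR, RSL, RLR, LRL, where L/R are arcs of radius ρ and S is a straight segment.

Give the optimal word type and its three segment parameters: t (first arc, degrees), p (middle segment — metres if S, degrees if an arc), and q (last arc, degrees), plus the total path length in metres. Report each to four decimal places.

LRL: t = 17.7369°, p = 249.4336°, q = 11.7967°, L = 21.9100 m

Let ψ = atan2(Δy, Δx) = atan2(4.89, -4.07) = 129.7710° be the start→goal bearing.
Normalize: d = |goal − start| / ρ = 6.362154/4.5 = 1.413812, α = (θ_start − ψ) mod 360° = 103.0290° = 1.798196 rad, β = (θ_goal − ψ) mod 360° = 243.1290° = 4.243402 rad.
Common terms: sin α = 0.974256, cos α = -0.225445, sin β = -0.892027, cos β = -0.451983, cos(α−β) = -0.767165, d² = 1.998864. Work in radians in the unit-radius frame; every candidate has L = ρ·(t + p + q).
LSL: p² = 2 + d² − 2cos(α−β) + 2d(sin α − sin β) = 10.810340; p = √p² = 3.287908; φ = atan2(cos β − cos α, d + sin α − sin β) = -0.068955 rad; t = (φ − α) mod 2π = 4.416035 rad, q = (β − φ) mod 2π = 4.312357 rad → L = 4.5·(4.416035 + 3.287908 + 4.312357) = 4.5·12.016300 = 54.073349 m
RSR: p² = 2 + d² − 2cos(α−β) + 2d(sin β − sin α) = 0.256049; p = √p² = 0.506013; φ = atan2(cos α − cos β, d − sin α + sin β) = 2.677409 rad; t = (α − φ) mod 2π = 5.403972 rad, q = (φ − β) mod 2π = 4.717193 rad → L = 4.5·(5.403972 + 0.506013 + 4.717193) = 4.5·10.627177 = 47.822299 m
LSR: p² = d² − 2 + 2cos(α−β) + 2d(sin α + sin β) = -1.302952 < 0 → infeasible
RSL: p² = d² − 2 + 2cos(α−β) − 2d(sin α + sin β) = -1.767980 < 0 → infeasible
RLR: c = (6 − d² + 2cos(α−β) + 2d(sin α − sin β))/8 = 0.967994; p = 2π − arccos c = 6.029499 rad; φ = atan2(cos α − cos β, d − sin α + sin β) = 2.677409 rad; t = (α − φ + p/2) mod 2π = 2.135536 rad, q = (α − β − t + p) mod 2π = 1.448757 rad → L = 4.5·(2.135536 + 6.029499 + 1.448757) = 4.5·9.613792 = 43.262063 m
LRL: c = (6 − d² + 2cos(α−β) − 2d(sin α − sin β))/8 = -0.351292; p = 2π − arccos c = 4.353438 rad; φ = atan2(cos β − cos α, d + sin α − sin β) = -0.068955 rad; t = (φ − α + p/2) mod 2π = 0.309568 rad, q = (β − α − t + p) mod 2π = 0.205891 rad → L = 4.5·(0.309568 + 4.353438 + 0.205891) = 4.5·4.868897 = 21.910035 m
Shortest: LRL with L = 21.910035 m ≈ 21.9100 m
Convert LRL to answer units (arcs ×180/π): t = 0.309568·180/π = 17.7369°, p = 4.353438·180/π = 249.4336°, q = 0.205891·180/π = 11.7967°, L = 21.9100 m.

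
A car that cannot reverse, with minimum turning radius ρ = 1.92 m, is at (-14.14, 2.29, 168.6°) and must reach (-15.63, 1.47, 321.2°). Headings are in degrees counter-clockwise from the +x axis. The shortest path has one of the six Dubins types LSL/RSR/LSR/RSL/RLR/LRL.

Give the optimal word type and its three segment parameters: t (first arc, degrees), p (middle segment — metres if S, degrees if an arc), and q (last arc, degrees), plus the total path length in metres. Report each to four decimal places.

Let ψ = atan2(Δy, Δx) = atan2(-0.82, -1.49) = -151.1744° be the start→goal bearing.
Normalize: d = |goal − start| / ρ = 1.700735/1.92 = 0.885800, α = (θ_start − ψ) mod 360° = 319.7744° = 5.581117 rad, β = (θ_goal − ψ) mod 360° = 112.3744° = 1.961304 rad.
Common terms: sin α = -0.645798, cos α = 0.763508, sin β = 0.924716, cos β = -0.380658, cos(α−β) = -0.887815, d² = 0.784641. Work in radians in the unit-radius frame; every candidate has L = ρ·(t + p + q).
LSL: p² = 2 + d² − 2cos(α−β) + 2d(sin α − sin β) = 1.777950; p = √p² = 1.333398; φ = atan2(cos β − cos α, d + sin α − sin β) = -2.110068 rad; t = (φ − α) mod 2π = 4.875186 rad, q = (β − φ) mod 2π = 4.071372 rad → L = 1.92·(4.875186 + 1.333398 + 4.071372) = 1.92·10.279956 = 19.737515 m
RSR: p² = 2 + d² − 2cos(α−β) + 2d(sin β − sin α) = 7.342593; p = √p² = 2.709722; φ = atan2(cos α − cos β, d − sin α + sin β) = 0.435920 rad; t = (α − φ) mod 2π = 5.145197 rad, q = (φ − β) mod 2π = 4.757802 rad → L = 1.92·(5.145197 + 2.709722 + 4.757802) = 1.92·12.612720 = 24.216423 m
LSR: p² = d² − 2 + 2cos(α−β) + 2d(sin α + sin β) = -2.496860 < 0 → infeasible
RSL: p² = d² − 2 + 2cos(α−β) − 2d(sin α + sin β) = -3.485120 < 0 → infeasible
RLR: c = (6 − d² + 2cos(α−β) + 2d(sin α − sin β))/8 = 0.082176; p = 2π − arccos c = 4.794658 rad; φ = atan2(cos α − cos β, d − sin α + sin β) = 0.435920 rad; t = (α − φ + p/2) mod 2π = 1.259340 rad, q = (α − β − t + p) mod 2π = 0.871945 rad → L = 1.92·(1.259340 + 4.794658 + 0.871945) = 1.92·6.925943 = 13.297810 m
LRL: c = (6 − d² + 2cos(α−β) − 2d(sin α − sin β))/8 = 0.777756; p = 2π − arccos c = 5.603477 rad; φ = atan2(cos β − cos α, d + sin α − sin β) = -2.110068 rad; t = (φ − α + p/2) mod 2π = 1.393739 rad, q = (β − α − t + p) mod 2π = 0.589925 rad → L = 1.92·(1.393739 + 5.603477 + 0.589925) = 1.92·7.587142 = 14.567312 m
Shortest: RLR with L = 13.297810 m ≈ 13.2978 m
Convert RLR to answer units (arcs ×180/π): t = 1.259340·180/π = 72.1549°, p = 4.794658·180/π = 274.7136°, q = 0.871945·180/π = 49.9588°, L = 13.2978 m.

RLR: t = 72.1549°, p = 274.7136°, q = 49.9588°, L = 13.2978 m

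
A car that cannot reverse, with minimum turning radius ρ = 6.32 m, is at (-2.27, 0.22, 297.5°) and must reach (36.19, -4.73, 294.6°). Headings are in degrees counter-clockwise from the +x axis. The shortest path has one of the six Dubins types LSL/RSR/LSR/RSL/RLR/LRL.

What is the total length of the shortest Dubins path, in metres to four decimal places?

Let ψ = atan2(Δy, Δx) = atan2(-4.95, 38.46) = -7.3339° be the start→goal bearing.
Normalize: d = |goal − start| / ρ = 38.777237/6.32 = 6.135639, α = (θ_start − ψ) mod 360° = 304.8339° = 5.320356 rad, β = (θ_goal − ψ) mod 360° = 301.9339° = 5.269741 rad.
Common terms: sin α = -0.820811, cos α = 0.571200, sin β = -0.848658, cos β = 0.528941, cos(α−β) = 0.998719, d² = 37.646063. Work in radians in the unit-radius frame; every candidate has L = ρ·(t + p + q).
LSL: p² = 2 + d² − 2cos(α−β) + 2d(sin α − sin β) = 37.990349; p = √p² = 6.163631; φ = atan2(cos β − cos α, d + sin α − sin β) = -0.006856 rad; t = (φ − α) mod 2π = 0.955973 rad, q = (β − φ) mod 2π = 5.276598 rad → L = 6.32·(0.955973 + 6.163631 + 5.276598) = 6.32·12.396202 = 78.343996 m
RSR: p² = 2 + d² − 2cos(α−β) + 2d(sin β − sin α) = 37.306899; p = √p² = 6.107937; φ = atan2(cos α − cos β, d − sin α + sin β) = 0.006919 rad; t = (α − φ) mod 2π = 5.313437 rad, q = (φ − β) mod 2π = 1.020363 rad → L = 6.32·(5.313437 + 6.107937 + 1.020363) = 6.32·12.441737 = 78.631780 m
LSR: p² = d² − 2 + 2cos(α−β) + 2d(sin α + sin β) = 17.156979; p = √p² = 4.142098; φ = atan2(−cos α − cos β, d + sin α + sin β) − atan2(−2, p) = 0.208312 rad; t = (φ − α) mod 2π = 1.171141 rad, q = (φ − β) mod 2π = 1.221756 rad → L = 6.32·(1.171141 + 4.142098 + 1.221756) = 6.32·6.534995 = 41.301171 m
RSL: p² = d² − 2 + 2cos(α−β) − 2d(sin α + sin β) = 58.130024; p = √p² = 7.624305; φ = atan2(cos α + cos β, d − sin α − sin β) − atan2(2, p) = -0.116510 rad; t = (α − φ) mod 2π = 5.436866 rad, q = (β − φ) mod 2π = 5.386251 rad → L = 6.32·(5.436866 + 7.624305 + 5.386251) = 6.32·18.447422 = 116.587709 m
RLR: c = (6 − d² + 2cos(α−β) + 2d(sin α − sin β))/8 = -3.663362, |c| > 1 → infeasible
LRL: c = (6 − d² + 2cos(α−β) − 2d(sin α − sin β))/8 = -3.748794, |c| > 1 → infeasible
Shortest: LSR with L = 41.301171 m ≈ 41.3012 m

41.3012 m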